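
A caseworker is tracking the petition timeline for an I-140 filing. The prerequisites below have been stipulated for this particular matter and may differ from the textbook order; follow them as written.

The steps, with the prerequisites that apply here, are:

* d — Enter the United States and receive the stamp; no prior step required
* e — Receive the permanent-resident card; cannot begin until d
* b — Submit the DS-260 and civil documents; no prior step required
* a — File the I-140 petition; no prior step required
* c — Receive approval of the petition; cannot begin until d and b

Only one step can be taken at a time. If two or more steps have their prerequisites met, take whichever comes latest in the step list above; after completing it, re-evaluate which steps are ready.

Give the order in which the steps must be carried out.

a, b, d, c, e

a, b and d have no prerequisites; a is listed later, so a is first.
Now b and d have their prerequisites met. b is listed later, so b next.
d is the only step now ready → d.
Ready: c and e. c is listed later → c.
e needed d, now all done → e.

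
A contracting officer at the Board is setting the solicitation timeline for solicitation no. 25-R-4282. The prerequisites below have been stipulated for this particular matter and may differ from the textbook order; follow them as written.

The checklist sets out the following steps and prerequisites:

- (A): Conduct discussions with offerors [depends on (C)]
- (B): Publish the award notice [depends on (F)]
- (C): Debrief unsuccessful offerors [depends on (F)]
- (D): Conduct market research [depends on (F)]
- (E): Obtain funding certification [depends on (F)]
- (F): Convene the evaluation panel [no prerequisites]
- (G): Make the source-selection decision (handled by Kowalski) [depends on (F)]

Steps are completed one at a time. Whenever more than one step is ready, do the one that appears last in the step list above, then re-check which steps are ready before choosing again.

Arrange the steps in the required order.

(F), (G), (E), (D), (C), (B), (A)

(F) has no prerequisites → (F) first.
(G), (E), (D), (C) and (B) are all available; (G) is listed later → (G).
(E), (D), (C) and (B) are all available; (E) is listed later → (E).
Now (D), (C) and (B) have their prerequisites met. (D) is listed later, so (D) next.
(C) and (B) are both available; (C) is listed later → (C).
(A) now also ready, so the ready set is {(B), (A)}; (B) is listed later → (B).
Next only (A) has its prerequisites met → (A).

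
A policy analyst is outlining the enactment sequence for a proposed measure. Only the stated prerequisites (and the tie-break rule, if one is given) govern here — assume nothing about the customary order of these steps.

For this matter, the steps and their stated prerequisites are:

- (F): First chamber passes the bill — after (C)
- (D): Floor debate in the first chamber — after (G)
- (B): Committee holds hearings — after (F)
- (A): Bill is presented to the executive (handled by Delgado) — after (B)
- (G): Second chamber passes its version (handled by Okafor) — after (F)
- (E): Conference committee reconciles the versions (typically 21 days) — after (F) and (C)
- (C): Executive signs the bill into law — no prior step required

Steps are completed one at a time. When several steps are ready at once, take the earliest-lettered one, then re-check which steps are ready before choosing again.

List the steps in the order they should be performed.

(C) is the only step with nothing outstanding, so it goes first.
Next only (F) has its prerequisites met → (F).
Ready: (B), (E) and (G). (B) has the earlier label → (B).
(A) now also ready, so the ready set is {(A), (E), (G)}; (A) has the earlier label → (A).
Now (E) and (G) have their prerequisites met. (E) has the earlier label, so (E) next.
(G) needed (F), now all done → (G).
(D) is the only step now ready → (D).

(C), (F), (B), (A), (E), (G), (D)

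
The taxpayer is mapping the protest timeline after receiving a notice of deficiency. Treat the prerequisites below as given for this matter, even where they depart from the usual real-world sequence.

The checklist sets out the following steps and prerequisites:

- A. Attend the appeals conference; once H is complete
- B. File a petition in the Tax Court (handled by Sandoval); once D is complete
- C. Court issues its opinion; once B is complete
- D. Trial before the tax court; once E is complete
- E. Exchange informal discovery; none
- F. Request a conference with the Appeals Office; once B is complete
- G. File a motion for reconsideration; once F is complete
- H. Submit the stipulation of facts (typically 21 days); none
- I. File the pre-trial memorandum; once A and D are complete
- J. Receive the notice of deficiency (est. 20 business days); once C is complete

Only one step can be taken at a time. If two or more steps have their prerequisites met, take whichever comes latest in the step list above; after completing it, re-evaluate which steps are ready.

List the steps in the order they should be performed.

H E D B F G C J A I

H and E have no prerequisites; H is listed later, so H is first.
E and A are both available; E is listed later → E.
D and A are both available; D is listed later → D.
B now also ready, so the ready set is {B, A}; B is listed later → B.
F, C and A are all available; F is listed later → F.
G now also ready, so the ready set is {G, C, A}; G is listed later → G.
Ready: C and A. C is listed later → C.
Now J and A have their prerequisites met. J is listed later, so J next.
Next only A has its prerequisites met → A.
I is the only step now ready → I.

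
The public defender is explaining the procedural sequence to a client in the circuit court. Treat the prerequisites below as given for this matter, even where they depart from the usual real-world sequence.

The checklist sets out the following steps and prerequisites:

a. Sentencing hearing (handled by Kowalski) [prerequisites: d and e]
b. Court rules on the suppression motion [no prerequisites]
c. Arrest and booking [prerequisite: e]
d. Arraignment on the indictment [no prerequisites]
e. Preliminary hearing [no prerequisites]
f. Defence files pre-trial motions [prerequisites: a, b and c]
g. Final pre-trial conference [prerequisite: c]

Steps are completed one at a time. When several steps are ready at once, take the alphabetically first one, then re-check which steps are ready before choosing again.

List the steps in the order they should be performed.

b, d and e have no prerequisites; b has the earlier label, so b is first.
Ready: d and e. d has the earlier label → d.
That leaves e as the only ready step → e.
Ready: a and c. a has the earlier label → a.
c needed e, now all done → c.
f and g are both available; f has the earlier label → f.
g is the only step now ready → g.

b, d, e, a, c, f, g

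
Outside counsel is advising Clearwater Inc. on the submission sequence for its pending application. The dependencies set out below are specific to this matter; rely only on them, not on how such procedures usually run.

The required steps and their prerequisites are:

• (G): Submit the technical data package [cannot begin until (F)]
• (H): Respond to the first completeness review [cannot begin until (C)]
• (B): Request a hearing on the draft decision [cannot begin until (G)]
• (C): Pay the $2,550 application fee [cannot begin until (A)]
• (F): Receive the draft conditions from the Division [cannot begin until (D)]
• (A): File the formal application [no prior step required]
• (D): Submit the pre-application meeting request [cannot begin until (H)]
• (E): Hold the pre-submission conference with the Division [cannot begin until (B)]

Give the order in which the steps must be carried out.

(A) (C) (H) (D) (F) (G) (B) (E)

(A) has no prerequisites → (A) first.
Next only (C) has its prerequisites met → (C).
That leaves (H) as the only ready step → (H).
Next only (D) has its prerequisites met → (D).
That leaves (F) as the only ready step → (F).
(G) is the only step now ready → (G).
(B) needed (G), now all done → (B).
(E) is the only step now ready → (E).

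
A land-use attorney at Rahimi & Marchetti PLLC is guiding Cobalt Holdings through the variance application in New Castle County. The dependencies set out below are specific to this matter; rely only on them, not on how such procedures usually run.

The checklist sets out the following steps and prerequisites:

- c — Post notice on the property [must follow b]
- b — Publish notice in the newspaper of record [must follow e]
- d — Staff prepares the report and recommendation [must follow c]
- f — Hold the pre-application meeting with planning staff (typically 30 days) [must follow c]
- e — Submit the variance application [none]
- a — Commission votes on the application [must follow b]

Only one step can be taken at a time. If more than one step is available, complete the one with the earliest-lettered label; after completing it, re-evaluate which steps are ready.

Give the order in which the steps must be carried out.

e, b, a, c, d, f

Only e has no prerequisites, so it is first.
Next only b has its prerequisites met → b.
Ready: a and c. a has the earlier label → a.
That leaves c as the only ready step → c.
Ready: d and f. d has the earlier label → d.
Next only f has its prerequisites met → f.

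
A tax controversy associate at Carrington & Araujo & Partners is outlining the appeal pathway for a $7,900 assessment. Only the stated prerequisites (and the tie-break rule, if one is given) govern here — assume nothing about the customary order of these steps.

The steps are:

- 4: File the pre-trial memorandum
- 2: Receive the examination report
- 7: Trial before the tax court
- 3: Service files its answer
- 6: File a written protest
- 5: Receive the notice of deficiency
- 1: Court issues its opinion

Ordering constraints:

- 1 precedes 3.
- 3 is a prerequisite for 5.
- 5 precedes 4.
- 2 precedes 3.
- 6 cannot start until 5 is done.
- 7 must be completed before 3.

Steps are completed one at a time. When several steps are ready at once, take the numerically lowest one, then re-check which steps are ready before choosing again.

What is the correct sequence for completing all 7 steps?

1, 2 and 7 have no prerequisites; 1 has the earlier label, so 1 is first.
2 and 7 are both available; 2 has the earlier label → 2.
7 is the only step now ready → 7.
3 needed 1, 2 and 7, now all done → 3.
5 is the only step now ready → 5.
Ready: 4 and 6. 4 has the earlier label → 4.
6 is the only step now ready → 6.

1 2 7 3 5 4 6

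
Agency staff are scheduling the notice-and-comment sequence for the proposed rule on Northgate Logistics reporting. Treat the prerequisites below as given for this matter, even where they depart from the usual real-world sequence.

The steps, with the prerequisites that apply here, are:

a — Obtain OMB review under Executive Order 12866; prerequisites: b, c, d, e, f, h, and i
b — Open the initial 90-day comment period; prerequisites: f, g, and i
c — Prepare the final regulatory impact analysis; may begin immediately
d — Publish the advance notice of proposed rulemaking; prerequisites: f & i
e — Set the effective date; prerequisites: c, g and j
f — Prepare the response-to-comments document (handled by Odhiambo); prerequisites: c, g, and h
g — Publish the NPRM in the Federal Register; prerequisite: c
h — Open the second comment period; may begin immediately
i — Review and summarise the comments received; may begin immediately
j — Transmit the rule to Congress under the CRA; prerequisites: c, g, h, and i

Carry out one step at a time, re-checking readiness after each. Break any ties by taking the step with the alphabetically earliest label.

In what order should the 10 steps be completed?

c g h f i b d j e a

Nothing is required for c, h and i. c has the earlier label → c first.
Now g, h and i have their prerequisites met. g has the earlier label, so g next.
Now h and i have their prerequisites met. h has the earlier label, so h next.
f and i are both available; f has the earlier label → f.
That leaves i as the only ready step → i.
Now b, d and j have their prerequisites met. b has the earlier label, so b next.
Now d and j have their prerequisites met. d has the earlier label, so d next.
j needed c, g, h and i, now all done → j.
e is the only step now ready → e.
a is the only step now ready → a.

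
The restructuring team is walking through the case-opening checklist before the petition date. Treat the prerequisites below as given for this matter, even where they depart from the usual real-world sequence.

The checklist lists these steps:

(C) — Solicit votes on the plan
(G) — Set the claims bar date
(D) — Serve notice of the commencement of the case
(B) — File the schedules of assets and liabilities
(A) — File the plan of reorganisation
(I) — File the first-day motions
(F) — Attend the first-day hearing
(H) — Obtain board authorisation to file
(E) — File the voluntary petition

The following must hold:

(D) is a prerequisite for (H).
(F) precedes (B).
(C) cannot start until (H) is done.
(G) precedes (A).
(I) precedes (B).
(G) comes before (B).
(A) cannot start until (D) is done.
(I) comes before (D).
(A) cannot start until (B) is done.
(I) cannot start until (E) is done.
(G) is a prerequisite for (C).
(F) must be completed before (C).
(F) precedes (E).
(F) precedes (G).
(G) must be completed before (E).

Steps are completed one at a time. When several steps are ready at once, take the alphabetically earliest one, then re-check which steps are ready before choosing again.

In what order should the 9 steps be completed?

(F), (G), (E), (I), (B), (D), (A), (H), (C)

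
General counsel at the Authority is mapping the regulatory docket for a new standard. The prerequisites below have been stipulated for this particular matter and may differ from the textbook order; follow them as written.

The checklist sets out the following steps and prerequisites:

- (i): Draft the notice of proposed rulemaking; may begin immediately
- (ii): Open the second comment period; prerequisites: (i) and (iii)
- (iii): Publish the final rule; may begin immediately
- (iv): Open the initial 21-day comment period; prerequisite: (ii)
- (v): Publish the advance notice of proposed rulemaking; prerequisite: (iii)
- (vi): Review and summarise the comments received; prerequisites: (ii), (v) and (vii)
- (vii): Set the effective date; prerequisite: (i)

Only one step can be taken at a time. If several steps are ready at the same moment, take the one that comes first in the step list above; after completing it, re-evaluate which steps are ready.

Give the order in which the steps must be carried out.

(i) and (iii) have no prerequisites; (i) is listed earlier, so (i) is first.
Ready: (iii) and (vii). (iii) is listed earlier → (iii).
Ready: (ii), (v) and (vii). (ii) is listed earlier → (ii).
(iv) now also ready, so the ready set is {(iv), (v), (vii)}; (iv) is listed earlier → (iv).
(v) and (vii) are both available; (v) is listed earlier → (v).
(vii) needed (i), now all done → (vii).
(vi) needed (ii), (v) and (vii), now all done → (vi).

(i), (iii), (ii), (iv), (v), (vii), (vi)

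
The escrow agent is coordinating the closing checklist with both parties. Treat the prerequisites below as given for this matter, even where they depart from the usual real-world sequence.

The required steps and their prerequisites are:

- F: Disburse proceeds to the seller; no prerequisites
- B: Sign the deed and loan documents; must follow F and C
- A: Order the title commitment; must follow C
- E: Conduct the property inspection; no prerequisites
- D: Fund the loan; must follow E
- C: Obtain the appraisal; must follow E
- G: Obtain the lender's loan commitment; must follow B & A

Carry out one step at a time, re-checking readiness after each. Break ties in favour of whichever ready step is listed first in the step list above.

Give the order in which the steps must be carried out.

F, E, D, C, B, A, G

F and E have no prerequisites; F is listed earlier, so F is first.
E is the only step now ready → E.
Now D and C have their prerequisites met. D is listed earlier, so D next.
That leaves C as the only ready step → C.
Now B and A have their prerequisites met. B is listed earlier, so B next.
A is the only step now ready → A.
G needed B and A, now all done → G.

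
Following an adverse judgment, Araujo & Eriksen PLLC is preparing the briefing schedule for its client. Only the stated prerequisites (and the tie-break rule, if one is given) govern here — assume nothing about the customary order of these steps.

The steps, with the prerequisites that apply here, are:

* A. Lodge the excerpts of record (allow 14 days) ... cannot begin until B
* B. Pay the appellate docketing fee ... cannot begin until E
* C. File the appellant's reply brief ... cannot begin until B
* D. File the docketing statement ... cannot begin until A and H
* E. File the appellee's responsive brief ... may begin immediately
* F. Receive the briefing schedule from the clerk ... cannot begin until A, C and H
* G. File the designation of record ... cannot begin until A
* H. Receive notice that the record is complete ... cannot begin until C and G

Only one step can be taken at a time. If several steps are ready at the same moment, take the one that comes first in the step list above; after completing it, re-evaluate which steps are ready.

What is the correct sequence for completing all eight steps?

E B A C G H D F

E is the only step with nothing outstanding, so it goes first.
B needed E, now all done → B.
A and C are both available; A is listed earlier → A.
G now also ready, so the ready set is {C, G}; C is listed earlier → C.
That leaves G as the only ready step → G.
H needed C and G, now all done → H.
Ready: D and F. D is listed earlier → D.
That leaves F as the only ready step → F.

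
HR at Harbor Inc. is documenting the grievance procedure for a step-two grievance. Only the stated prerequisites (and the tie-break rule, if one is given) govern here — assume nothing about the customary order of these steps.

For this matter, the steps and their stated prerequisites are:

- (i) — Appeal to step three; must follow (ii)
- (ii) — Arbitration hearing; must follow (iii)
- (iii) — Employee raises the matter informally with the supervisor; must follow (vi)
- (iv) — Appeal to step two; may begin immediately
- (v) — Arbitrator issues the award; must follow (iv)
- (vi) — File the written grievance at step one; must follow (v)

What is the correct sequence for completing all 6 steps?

(iv), (v), (vi), (iii), (ii), (i)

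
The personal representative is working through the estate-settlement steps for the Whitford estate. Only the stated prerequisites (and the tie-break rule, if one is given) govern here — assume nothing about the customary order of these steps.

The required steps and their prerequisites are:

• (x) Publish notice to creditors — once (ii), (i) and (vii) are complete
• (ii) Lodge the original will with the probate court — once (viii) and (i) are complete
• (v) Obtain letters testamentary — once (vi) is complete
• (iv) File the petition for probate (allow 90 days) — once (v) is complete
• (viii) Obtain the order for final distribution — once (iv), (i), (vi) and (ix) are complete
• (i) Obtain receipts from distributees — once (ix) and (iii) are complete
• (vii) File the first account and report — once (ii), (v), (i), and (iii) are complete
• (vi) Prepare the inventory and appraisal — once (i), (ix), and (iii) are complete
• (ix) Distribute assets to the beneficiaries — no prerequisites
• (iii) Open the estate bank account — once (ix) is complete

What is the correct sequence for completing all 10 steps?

(ix) has no prerequisites → (ix) first.
(iii) needed (ix), now all done → (iii).
That leaves (i) as the only ready step → (i).
That leaves (vi) as the only ready step → (vi).
(v) is the only step now ready → (v).
That leaves (iv) as the only ready step → (iv).
(viii) needed (iv), (i), (vi) and (ix), now all done → (viii).
(ii) is the only step now ready → (ii).
(vii) is the only step now ready → (vii).
Next only (x) has its prerequisites met → (x).

(ix), (iii), (i), (vi), (v), (iv), (viii), (ii), (vii), (x)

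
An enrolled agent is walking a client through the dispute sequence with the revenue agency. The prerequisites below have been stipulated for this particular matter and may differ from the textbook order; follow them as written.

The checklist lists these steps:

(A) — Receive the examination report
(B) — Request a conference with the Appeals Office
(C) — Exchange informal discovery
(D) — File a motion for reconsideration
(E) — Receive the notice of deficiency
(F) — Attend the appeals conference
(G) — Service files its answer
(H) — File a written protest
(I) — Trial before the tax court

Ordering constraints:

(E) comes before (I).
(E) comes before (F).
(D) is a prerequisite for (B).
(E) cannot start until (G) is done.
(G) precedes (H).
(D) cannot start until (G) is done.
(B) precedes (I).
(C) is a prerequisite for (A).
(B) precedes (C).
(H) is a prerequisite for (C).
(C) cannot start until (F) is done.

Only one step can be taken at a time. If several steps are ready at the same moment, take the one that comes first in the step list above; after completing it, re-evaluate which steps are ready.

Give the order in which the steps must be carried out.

(G) → (D) → (B) → (E) → (F) → (H) → (C) → (A) → (I)

Only (G) has no prerequisites, so it is first.
Now (D), (E) and (H) have their prerequisites met. (D) is listed earlier, so (D) next.
(B) now also ready, so the ready set is {(B), (E), (H)}; (B) is listed earlier → (B).
Now (E) and (H) have their prerequisites met. (E) is listed earlier, so (E) next.
(F) and (I) now also ready, so the ready set is {(F), (H), (I)}; (F) is listed earlier → (F).
Now (H) and (I) have their prerequisites met. (H) is listed earlier, so (H) next.
(C) and (I) are both available; (C) is listed earlier → (C).
(A) and (I) are both available; (A) is listed earlier → (A).
(I) needed (B) and (E), now all done → (I).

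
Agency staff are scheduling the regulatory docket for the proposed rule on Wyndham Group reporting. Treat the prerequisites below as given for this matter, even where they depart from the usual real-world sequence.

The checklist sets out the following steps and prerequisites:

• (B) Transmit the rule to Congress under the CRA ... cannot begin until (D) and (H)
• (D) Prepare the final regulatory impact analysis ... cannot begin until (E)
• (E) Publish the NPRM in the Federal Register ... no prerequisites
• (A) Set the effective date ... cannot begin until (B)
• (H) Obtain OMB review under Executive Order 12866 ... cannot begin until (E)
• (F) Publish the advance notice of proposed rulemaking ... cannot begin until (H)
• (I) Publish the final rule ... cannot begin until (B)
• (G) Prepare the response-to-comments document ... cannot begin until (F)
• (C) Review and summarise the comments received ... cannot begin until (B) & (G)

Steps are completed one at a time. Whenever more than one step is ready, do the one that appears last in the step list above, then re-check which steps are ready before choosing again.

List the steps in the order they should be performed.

(E) → (H) → (F) → (G) → (D) → (B) → (C) → (I) → (A)

(E) is the only step with nothing outstanding, so it goes first.
(H) and (D) are both available; (H) is listed later → (H).
(F) now also ready, so the ready set is {(F), (D)}; (F) is listed later → (F).
(G) now also ready, so the ready set is {(G), (D)}; (G) is listed later → (G).
(D) needed (E), now all done → (D).
Next only (B) has its prerequisites met → (B).
Ready: (C), (I) and (A). (C) is listed later → (C).
Now (I) and (A) have their prerequisites met. (I) is listed later, so (I) next.
(A) needed (B), now all done → (A).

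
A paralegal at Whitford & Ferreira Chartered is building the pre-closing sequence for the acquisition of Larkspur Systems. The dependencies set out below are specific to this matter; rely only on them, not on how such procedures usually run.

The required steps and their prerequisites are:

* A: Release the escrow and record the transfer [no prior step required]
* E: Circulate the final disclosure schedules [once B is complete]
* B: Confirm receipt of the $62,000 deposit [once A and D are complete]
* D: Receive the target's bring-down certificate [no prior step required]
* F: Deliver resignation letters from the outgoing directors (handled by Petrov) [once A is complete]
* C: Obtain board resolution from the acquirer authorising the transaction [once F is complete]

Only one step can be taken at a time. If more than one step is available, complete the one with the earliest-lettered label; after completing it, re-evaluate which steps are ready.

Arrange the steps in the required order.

A, D, B, E, F, C

A and D have no prerequisites; A has the earlier label, so A is first.
Ready: D and F. D has the earlier label → D.
Ready: B and F. B has the earlier label → B.
Now E and F have their prerequisites met. E has the earlier label, so E next.
F needed A, now all done → F.
C needed F, now all done → C.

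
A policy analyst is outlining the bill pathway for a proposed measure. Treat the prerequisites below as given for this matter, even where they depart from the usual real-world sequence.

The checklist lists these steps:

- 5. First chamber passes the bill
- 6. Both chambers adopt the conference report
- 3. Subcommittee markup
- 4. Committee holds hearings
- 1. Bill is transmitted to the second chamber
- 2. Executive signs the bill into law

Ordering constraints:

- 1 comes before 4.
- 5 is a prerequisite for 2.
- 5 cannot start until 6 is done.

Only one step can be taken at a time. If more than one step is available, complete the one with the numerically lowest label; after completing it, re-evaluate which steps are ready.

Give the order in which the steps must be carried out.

Nothing is required for 1, 3 and 6. 1 has the earlier label → 1 first.
4 now also ready, so the ready set is {3, 4, 6}; 3 has the earlier label → 3.
Ready: 4 and 6. 4 has the earlier label → 4.
That leaves 6 as the only ready step → 6.
5 needed 6, now all done → 5.
2 needed 5, now all done → 2.

1 3 4 6 5 2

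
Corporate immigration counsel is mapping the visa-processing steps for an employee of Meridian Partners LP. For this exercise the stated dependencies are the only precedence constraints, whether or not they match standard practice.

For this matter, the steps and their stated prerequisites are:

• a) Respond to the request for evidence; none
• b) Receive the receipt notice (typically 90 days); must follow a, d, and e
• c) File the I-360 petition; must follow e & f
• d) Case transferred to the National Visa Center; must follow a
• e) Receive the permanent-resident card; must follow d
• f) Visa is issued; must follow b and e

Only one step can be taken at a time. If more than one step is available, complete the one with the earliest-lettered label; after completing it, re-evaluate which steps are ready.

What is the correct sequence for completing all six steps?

a, d, e, b, f, c

Only a has no prerequisites, so it is first.
Next only d has its prerequisites met → d.
e needed d, now all done → e.
b is the only step now ready → b.
f needed b and e, now all done → f.
That leaves c as the only ready step → c.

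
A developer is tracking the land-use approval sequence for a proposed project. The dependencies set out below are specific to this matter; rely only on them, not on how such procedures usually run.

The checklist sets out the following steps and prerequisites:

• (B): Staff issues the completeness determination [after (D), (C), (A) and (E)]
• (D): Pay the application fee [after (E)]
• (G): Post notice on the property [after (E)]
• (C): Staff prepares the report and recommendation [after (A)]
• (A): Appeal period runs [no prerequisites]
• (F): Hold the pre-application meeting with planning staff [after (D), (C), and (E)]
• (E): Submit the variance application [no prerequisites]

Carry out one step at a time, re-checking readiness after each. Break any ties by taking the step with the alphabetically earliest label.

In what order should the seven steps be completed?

(A) → (C) → (E) → (D) → (B) → (F) → (G)

(A) and (E) have no prerequisites; (A) has the earlier label, so (A) is first.
(C) now also ready, so the ready set is {(C), (E)}; (C) has the earlier label → (C).
That leaves (E) as the only ready step → (E).
Ready: (D) and (G). (D) has the earlier label → (D).
(B) and (F) now also ready, so the ready set is {(B), (F), (G)}; (B) has the earlier label → (B).
Now (F) and (G) have their prerequisites met. (F) has the earlier label, so (F) next.
(G) is the only step now ready → (G).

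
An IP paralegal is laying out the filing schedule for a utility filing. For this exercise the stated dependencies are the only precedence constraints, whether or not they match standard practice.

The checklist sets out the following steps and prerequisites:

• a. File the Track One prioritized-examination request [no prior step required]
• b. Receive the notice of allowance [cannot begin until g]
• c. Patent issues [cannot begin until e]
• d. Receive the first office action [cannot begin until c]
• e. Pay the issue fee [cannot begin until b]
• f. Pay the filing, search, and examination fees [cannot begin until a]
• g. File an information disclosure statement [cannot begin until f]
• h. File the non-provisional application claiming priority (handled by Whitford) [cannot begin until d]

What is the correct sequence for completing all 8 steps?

a, f, g, b, e, c, d, h

Only a has no prerequisites, so it is first.
Next only f has its prerequisites met → f.
That leaves g as the only ready step → g.
That leaves b as the only ready step → b.
e is the only step now ready → e.
c needed e, now all done → c.
That leaves d as the only ready step → d.
Next only h has its prerequisites met → h.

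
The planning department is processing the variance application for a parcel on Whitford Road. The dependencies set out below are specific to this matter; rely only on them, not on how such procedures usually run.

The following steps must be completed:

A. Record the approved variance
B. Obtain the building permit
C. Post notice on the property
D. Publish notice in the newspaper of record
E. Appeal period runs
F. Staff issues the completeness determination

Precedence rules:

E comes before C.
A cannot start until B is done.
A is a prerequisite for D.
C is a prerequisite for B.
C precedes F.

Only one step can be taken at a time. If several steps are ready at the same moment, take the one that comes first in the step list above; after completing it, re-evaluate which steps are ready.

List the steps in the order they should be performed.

E → C → B → A → D → F

Only E has no prerequisites, so it is first.
Next only C has its prerequisites met → C.
Now B and F have their prerequisites met. B is listed earlier, so B next.
A now also ready, so the ready set is {A, F}; A is listed earlier → A.
D now also ready, so the ready set is {D, F}; D is listed earlier → D.
That leaves F as the only ready step → F.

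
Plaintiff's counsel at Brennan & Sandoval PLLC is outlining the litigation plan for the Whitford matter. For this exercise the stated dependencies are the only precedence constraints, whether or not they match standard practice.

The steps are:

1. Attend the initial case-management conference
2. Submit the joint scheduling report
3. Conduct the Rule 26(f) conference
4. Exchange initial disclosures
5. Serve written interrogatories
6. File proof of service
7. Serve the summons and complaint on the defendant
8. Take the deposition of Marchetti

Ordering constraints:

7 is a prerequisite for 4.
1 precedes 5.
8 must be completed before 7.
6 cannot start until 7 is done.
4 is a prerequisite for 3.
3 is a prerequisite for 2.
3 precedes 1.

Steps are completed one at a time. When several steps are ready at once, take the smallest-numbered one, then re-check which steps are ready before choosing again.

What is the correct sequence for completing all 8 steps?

8, 7, 4, 3, 1, 2, 5, 6

8 is the only step with nothing outstanding, so it goes first.
7 is the only step now ready → 7.
Ready: 4 and 6. 4 has the earlier label → 4.
3 and 6 are both available; 3 has the earlier label → 3.
Now 1, 2 and 6 have their prerequisites met. 1 has the earlier label, so 1 next.
2, 5 and 6 are all available; 2 has the earlier label → 2.
5 and 6 are both available; 5 has the earlier label → 5.
Next only 6 has its prerequisites met → 6.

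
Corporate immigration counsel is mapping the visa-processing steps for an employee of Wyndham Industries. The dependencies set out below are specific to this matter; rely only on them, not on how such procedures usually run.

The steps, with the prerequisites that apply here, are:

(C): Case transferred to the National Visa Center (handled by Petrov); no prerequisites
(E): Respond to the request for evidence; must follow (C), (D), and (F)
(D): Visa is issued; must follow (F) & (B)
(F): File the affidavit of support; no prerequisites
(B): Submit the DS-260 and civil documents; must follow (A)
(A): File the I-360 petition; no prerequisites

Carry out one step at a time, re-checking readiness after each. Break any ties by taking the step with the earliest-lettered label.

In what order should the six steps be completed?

Nothing is required for (A), (C) and (F). (A) has the earlier label → (A) first.
(B) now also ready, so the ready set is {(B), (C), (F)}; (B) has the earlier label → (B).
Ready: (C) and (F). (C) has the earlier label → (C).
(F) is the only step now ready → (F).
That leaves (D) as the only ready step → (D).
(E) is the only step now ready → (E).

(A), (B), (C), (F), (D), (E)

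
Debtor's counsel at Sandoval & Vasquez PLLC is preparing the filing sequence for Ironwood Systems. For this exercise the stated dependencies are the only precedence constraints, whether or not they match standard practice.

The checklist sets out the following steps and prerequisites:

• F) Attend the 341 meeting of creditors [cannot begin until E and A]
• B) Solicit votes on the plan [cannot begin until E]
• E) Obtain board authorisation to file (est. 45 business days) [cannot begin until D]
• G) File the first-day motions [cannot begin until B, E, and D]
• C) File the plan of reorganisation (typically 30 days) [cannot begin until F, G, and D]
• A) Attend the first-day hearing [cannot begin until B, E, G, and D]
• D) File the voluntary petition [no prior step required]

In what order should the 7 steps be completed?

Only D has no prerequisites, so it is first.
E is the only step now ready → E.
B is the only step now ready → B.
Next only G has its prerequisites met → G.
That leaves A as the only ready step → A.
That leaves F as the only ready step → F.
C needed F, G and D, now all done → C.

D, E, B, G, A, F, C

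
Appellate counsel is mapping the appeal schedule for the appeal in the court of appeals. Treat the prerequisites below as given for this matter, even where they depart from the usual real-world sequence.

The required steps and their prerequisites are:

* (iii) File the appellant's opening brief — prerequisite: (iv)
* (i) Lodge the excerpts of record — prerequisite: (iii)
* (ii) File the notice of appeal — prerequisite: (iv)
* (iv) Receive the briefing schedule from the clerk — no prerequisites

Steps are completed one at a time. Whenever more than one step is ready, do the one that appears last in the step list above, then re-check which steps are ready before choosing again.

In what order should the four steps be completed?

Only (iv) has no prerequisites, so it is first.
Ready: (ii) and (iii). (ii) is listed later → (ii).
That leaves (iii) as the only ready step → (iii).
That leaves (i) as the only ready step → (i).

(iv) → (ii) → (iii) → (i)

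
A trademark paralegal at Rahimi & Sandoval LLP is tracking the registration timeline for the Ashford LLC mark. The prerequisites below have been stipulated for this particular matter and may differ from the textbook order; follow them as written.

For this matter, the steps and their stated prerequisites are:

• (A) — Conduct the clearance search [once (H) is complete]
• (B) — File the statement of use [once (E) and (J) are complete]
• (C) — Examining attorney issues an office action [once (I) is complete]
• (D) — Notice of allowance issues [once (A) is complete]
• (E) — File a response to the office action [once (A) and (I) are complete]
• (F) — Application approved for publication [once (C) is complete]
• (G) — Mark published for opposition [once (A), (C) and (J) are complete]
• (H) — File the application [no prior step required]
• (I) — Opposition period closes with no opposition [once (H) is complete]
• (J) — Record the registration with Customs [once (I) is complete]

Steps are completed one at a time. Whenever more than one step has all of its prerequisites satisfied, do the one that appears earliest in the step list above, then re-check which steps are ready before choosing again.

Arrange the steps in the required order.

(H) → (A) → (D) → (I) → (C) → (E) → (F) → (J) → (B) → (G)

(H) is the only step with nothing outstanding, so it goes first.
Now (A) and (I) have their prerequisites met. (A) is listed earlier, so (A) next.
Ready: (D) and (I). (D) is listed earlier → (D).
(I) is the only step now ready → (I).
(C), (E) and (J) are all available; (C) is listed earlier → (C).
(F) now also ready, so the ready set is {(E), (F), (J)}; (E) is listed earlier → (E).
Now (F) and (J) have their prerequisites met. (F) is listed earlier, so (F) next.
(J) needed (I), now all done → (J).
Now (B) and (G) have their prerequisites met. (B) is listed earlier, so (B) next.
(G) is the only step now ready → (G).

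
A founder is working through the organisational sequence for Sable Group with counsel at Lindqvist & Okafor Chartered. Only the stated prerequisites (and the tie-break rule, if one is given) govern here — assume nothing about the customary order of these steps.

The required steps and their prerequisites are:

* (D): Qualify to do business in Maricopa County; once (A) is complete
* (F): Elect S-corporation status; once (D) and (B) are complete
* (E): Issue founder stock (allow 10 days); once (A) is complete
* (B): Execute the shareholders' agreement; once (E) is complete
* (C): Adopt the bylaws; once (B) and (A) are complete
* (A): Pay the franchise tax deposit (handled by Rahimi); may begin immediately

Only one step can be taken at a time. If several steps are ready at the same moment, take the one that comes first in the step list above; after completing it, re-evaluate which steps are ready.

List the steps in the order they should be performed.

(A) (D) (E) (B) (F) (C)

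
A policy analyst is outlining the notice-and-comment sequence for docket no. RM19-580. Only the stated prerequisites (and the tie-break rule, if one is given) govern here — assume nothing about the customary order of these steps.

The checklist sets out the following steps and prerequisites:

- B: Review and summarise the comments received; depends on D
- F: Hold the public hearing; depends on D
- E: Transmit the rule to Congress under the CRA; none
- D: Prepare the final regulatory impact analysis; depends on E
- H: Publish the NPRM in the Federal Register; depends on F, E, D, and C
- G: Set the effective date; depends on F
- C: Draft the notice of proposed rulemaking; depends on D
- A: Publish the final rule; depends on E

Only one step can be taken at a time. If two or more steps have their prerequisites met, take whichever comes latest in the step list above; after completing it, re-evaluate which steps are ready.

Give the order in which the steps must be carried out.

E A D C F G H B

E is the only step with nothing outstanding, so it goes first.
Ready: A and D. A is listed later → A.
D needed E, now all done → D.
Now C, F and B have their prerequisites met. C is listed later, so C next.
Ready: F and B. F is listed later → F.
G and H now also ready, so the ready set is {G, H, B}; G is listed later → G.
H and B are both available; H is listed later → H.
Next only B has its prerequisites met → B.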